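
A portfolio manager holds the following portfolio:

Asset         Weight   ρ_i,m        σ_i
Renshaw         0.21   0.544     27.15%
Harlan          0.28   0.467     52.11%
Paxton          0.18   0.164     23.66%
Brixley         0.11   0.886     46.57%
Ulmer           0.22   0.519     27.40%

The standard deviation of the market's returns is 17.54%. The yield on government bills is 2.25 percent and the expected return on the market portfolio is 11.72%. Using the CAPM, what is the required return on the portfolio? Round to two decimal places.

β_Renshaw = 0.544 × 27.15% / 17.54% = 0.8421
β_Harlan = 0.467 × 52.11% / 17.54% = 1.3874
β_Paxton = 0.164 × 23.66% / 17.54% = 0.2212
β_Brixley = 0.886 × 46.57% / 17.54% = 2.3524
β_Ulmer = 0.519 × 27.40% / 17.54% = 0.8108
β_P = Σ w_i β_i = 0.21×0.8421 + 0.28×1.3874 + 0.18×0.2212 + 0.11×2.3524 + 0.22×0.8108 = 1.0423
MRP = 11.72% − 2.25% = 9.47%
E(R_P) = R_f + β_P × MRP = 2.25% + 1.0423 × 9.47% = 12.12%

12.12%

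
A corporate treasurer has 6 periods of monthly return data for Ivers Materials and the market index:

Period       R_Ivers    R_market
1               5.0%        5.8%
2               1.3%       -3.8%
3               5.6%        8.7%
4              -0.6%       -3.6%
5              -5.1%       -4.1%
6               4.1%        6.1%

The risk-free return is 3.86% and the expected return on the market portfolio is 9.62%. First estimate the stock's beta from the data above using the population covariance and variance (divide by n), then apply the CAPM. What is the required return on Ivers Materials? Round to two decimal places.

Mean R_i = (5.0 + 1.3 + 5.6 − 0.6 − 5.1 + 4.1) / 6 = 1.7167%
Mean R_m = (5.8 − 3.8 + 8.7 − 3.6 − 4.1 + 6.1) / 6 = 1.5167%
Σ(R_i − R̄_i)(R_m − R̄_m) = 105.2383  ⇒  Cov = 105.2383 / 6 = 17.5397
Σ(R_m − R̄_m)² = 176.9483  ⇒  Var(R_m) = 176.9483 / 6 = 29.4914
β = Cov / Var(R_m) = 17.5397 / 29.4914 = 0.5947
MRP = 9.62% − 3.86% = 5.76%
E(R) = R_f + β × MRP = 3.86% + 0.5947 × 5.76% = 7.29%

7.29%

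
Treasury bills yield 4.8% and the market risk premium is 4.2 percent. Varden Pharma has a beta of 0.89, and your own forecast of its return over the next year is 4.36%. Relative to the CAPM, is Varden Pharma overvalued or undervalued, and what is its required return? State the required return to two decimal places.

Required return = R_f + β·MRP = 4.8% + 0.89 × 4.2% = 8.54%
Forecast 4.36% < required 8.54% → the stock plots below the SML → overvalued.

Overvalued; required return 8.54%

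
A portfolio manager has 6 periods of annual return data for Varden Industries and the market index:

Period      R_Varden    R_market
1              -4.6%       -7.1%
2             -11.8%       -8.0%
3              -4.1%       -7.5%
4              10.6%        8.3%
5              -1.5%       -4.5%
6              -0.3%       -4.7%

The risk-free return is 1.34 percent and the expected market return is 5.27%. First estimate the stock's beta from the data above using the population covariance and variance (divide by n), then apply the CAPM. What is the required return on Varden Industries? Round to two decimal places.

Mean R_i = (-4.6 − 11.8 − 4.1 + 10.6 − 1.5 − 0.3) / 6 = -1.9500%
Mean R_m = (-7.1 − 8.0 − 7.5 + 8.3 − 4.5 − 4.7) / 6 = -3.9167%
Σ(R_i − R̄_i)(R_m − R̄_m) = 208.1250  ⇒  Cov = 208.1250 / 6 = 34.6875
Σ(R_m − R̄_m)² = 189.8483  ⇒  Var(R_m) = 189.8483 / 6 = 31.6414
β = Cov / Var(R_m) = 34.6875 / 31.6414 = 1.0963
MRP = 5.27% − 1.34% = 3.93%
E(R) = R_f + β × MRP = 1.34% + 1.0963 × 3.93% = 5.65%

5.65%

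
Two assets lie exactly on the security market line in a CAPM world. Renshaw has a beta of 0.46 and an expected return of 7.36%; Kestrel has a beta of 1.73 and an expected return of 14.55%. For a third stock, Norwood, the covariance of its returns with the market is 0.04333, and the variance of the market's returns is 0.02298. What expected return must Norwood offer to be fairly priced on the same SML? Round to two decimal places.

15.43%

MRP = (14.55% − 7.36%) / (1.73 − 0.46) = 5.6614%
R_f = 7.36% − 0.46 × 5.6614% = 4.7558%
β_Norwood = Cov / Var(R_m) = 0.04333 / 0.02298 = 1.8856
E(R_Norwood) = R_f + β × MRP = 4.7558% + 1.8856 × 5.6614% = 15.43%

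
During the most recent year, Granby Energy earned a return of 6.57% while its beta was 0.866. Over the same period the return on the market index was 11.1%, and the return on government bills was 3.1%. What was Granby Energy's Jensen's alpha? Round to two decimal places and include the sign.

Market excess return = 11.1% − 3.1% = 8.00%
CAPM benchmark = R_f + β(R_m − R_f) = 3.1% + 0.866 × 8.0% = 10.0280%
α = actual − benchmark = 6.57% − 10.0280% = -3.46%

-3.46%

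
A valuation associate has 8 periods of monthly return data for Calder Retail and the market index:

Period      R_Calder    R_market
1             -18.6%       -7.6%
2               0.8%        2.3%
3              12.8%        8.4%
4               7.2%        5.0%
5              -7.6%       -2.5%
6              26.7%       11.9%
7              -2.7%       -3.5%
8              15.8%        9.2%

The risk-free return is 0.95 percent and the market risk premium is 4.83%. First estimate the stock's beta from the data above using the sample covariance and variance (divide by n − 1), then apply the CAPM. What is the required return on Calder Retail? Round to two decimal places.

10.70%

Mean R_i = (-18.6 + 0.8 + 12.8 + 7.2 − 7.6 + 26.7 − 2.7 + 15.8) / 8 = 4.3000%
Mean R_m = (-7.6 + 2.3 + 8.4 + 5.0 − 2.5 + 11.9 − 3.5 + 9.2) / 8 = 2.9000%
Σ(R_i − R̄_i)(R_m − R̄_m) = 678.5000  ⇒  Cov = 678.5000 / 7 = 96.9286
Σ(R_m − R̄_m)² = 336.0800  ⇒  Var(R_m) = 336.0800 / 7 = 48.0114
β = Cov / Var(R_m) = 96.9286 / 48.0114 = 2.0189
E(R) = R_f + β × MRP = 0.95% + 2.0189 × 4.83% = 10.70%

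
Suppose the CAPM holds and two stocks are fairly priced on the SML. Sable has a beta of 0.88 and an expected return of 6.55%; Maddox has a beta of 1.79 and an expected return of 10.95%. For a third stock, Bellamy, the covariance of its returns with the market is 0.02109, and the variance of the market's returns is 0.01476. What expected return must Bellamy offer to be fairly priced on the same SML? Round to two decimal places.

MRP = (10.95% − 6.55%) / (1.79 − 0.88) = 4.8352%
R_f = 6.55% − 0.88 × 4.8352% = 2.2950%
β_Bellamy = Cov / Var(R_m) = 0.02109 / 0.01476 = 1.4289
E(R_Bellamy) = R_f + β × MRP = 2.2950% + 1.4289 × 4.8352% = 9.20%

9.20%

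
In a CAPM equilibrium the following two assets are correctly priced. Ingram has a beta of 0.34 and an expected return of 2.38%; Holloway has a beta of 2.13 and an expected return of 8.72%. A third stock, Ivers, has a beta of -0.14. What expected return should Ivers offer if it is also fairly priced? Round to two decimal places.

0.68%

MRP (SML slope) = (8.72% − 2.38%) / (2.13 − 0.34) = 6.34% / 1.79 = 3.5419%
R_f (intercept) = 2.38% − 0.34 × 3.5419% = 1.1758%
E(R_Ivers) = R_f + β × MRP = 1.1758% + -0.14 × 3.5419% = 0.68%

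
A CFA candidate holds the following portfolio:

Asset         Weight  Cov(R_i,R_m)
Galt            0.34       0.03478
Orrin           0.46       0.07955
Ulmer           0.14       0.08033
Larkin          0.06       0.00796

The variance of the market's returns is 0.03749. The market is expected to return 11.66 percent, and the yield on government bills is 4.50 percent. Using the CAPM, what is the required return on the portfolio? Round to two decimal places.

β_Galt = 0.03478 / 0.03749 = 0.9277
β_Orrin = 0.07955 / 0.03749 = 2.1219
β_Ulmer = 0.08033 / 0.03749 = 2.1427
β_Larkin = 0.00796 / 0.03749 = 0.2123
β_P = Σ w_i β_i = 0.34×0.9277 + 0.46×2.1219 + 0.14×2.1427 + 0.06×0.2123 = 1.6042
MRP = 11.66% − 4.50% = 7.16%
E(R_P) = R_f + β_P × MRP = 4.50% + 1.6042 × 7.16% = 15.99%

15.99%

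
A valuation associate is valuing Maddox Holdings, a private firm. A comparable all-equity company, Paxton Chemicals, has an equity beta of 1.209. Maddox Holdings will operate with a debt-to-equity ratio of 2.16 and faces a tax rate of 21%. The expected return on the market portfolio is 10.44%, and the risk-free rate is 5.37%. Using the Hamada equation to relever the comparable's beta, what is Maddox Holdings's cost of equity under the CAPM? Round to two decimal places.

21.96%

β_L = β_U × [1 + (1 − t)(D/E)] = 1.209 × [1 + (1 − 0.21) × 2.16]
    = 1.209 × [1 + 0.79 × 2.16] = 1.209 × 2.7064 = 3.2720
MRP = 10.44% − 5.37% = 5.07%
E(R) = R_f + β_L × MRP = 5.37% + 3.2720 × 5.07% = 21.96%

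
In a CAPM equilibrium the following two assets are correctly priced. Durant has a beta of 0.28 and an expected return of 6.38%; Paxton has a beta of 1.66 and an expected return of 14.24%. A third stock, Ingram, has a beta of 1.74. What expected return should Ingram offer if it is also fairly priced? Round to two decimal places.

14.70%

MRP (SML slope) = (14.24% − 6.38%) / (1.66 − 0.28) = 7.86% / 1.38 = 5.6957%
R_f (intercept) = 6.38% − 0.28 × 5.6957% = 4.7852%
E(R_Ingram) = R_f + β × MRP = 4.7852% + 1.74 × 5.6957% = 14.70%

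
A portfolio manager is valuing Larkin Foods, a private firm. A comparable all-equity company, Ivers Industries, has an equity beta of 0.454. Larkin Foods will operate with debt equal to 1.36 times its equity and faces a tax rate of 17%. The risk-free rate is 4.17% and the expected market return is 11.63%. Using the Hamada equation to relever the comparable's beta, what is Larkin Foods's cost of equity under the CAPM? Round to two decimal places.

β_L = β_U × [1 + (1 − t)(D/E)] = 0.454 × [1 + (1 − 0.17) × 1.36]
    = 0.454 × [1 + 0.83 × 1.36] = 0.454 × 2.1288 = 0.9665
MRP = 11.63% − 4.17% = 7.46%
E(R) = R_f + β_L × MRP = 4.17% + 0.9665 × 7.46% = 11.38%

11.38%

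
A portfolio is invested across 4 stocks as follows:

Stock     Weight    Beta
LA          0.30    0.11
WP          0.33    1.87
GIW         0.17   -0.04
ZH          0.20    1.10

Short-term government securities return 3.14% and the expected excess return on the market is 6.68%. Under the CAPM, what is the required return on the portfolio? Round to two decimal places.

8.91%

β_P = Σ w_i β_i = 0.30×0.11 + 0.33×1.87 + 0.17×-0.04 + 0.20×1.10 = 0.8633
E(R_P) = R_f + β_P × MRP = 3.14% + 0.8633 × 6.68% = 8.91%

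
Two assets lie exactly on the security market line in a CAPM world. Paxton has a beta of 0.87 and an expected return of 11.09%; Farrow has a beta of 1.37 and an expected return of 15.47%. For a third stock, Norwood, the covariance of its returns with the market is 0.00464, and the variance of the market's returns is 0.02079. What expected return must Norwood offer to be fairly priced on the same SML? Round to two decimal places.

5.42%

MRP = (15.47% − 11.09%) / (1.37 − 0.87) = 8.7600%
R_f = 11.09% − 0.87 × 8.7600% = 3.4688%
β_Norwood = Cov / Var(R_m) = 0.00464 / 0.02079 = 0.2232
E(R_Norwood) = R_f + β × MRP = 3.4688% + 0.2232 × 8.7600% = 5.42%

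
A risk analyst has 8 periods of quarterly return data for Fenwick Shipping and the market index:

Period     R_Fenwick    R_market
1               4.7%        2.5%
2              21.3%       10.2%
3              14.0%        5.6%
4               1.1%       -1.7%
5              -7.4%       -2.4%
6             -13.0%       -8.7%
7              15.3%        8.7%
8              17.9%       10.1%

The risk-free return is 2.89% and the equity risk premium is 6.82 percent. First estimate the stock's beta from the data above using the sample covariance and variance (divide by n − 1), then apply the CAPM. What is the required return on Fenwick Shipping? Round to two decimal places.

Mean R_i = (4.7 + 21.3 + 14.0 + 1.1 − 7.4 − 13.0 + 15.3 + 17.9) / 8 = 6.7375%
Mean R_m = (2.5 + 10.2 + 5.6 − 1.7 − 2.4 − 8.7 + 8.7 + 10.1) / 8 = 3.0375%
Σ(R_i − R̄_i)(R_m − R̄_m) = 586.5788  ⇒  Cov = 586.5788 / 7 = 83.7970
Σ(R_m − R̄_m)² = 329.8788  ⇒  Var(R_m) = 329.8788 / 7 = 47.1255
β = Cov / Var(R_m) = 83.7970 / 47.1255 = 1.7782
E(R) = R_f + β × MRP = 2.89% + 1.7782 × 6.82% = 15.02%

15.02%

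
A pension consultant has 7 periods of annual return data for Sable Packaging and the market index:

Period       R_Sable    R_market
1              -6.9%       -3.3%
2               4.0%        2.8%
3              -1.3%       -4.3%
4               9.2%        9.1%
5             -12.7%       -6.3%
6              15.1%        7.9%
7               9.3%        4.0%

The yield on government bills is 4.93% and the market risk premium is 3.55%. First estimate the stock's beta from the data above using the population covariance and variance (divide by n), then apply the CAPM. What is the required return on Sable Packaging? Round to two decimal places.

Mean R_i = (-6.9 + 4.0 − 1.3 + 9.2 − 12.7 + 15.1 + 9.3) / 7 = 2.3857%
Mean R_m = (-3.3 + 2.8 − 4.3 + 9.1 − 6.3 + 7.9 + 4.0) / 7 = 1.4143%
Σ(R_i − R̄_i)(R_m − R̄_m) = 336.1614  ⇒  Cov = 336.1614 / 7 = 48.0231
Σ(R_m − R̄_m)² = 224.1286  ⇒  Var(R_m) = 224.1286 / 7 = 32.0184
β = Cov / Var(R_m) = 48.0231 / 32.0184 = 1.4999
E(R) = R_f + β × MRP = 4.93% + 1.4999 × 3.55% = 10.25%

10.25%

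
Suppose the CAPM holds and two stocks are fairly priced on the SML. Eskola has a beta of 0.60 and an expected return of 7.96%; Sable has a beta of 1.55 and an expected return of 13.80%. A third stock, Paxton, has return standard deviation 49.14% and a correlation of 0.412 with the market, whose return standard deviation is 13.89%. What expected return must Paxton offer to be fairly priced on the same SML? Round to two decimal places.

MRP = (13.80% − 7.96%) / (1.55 − 0.60) = 6.1474%
R_f = 7.96% − 0.60 × 6.1474% = 4.2716%
β_Paxton = ρ·σ_i/σ_m = 0.412 × 49.14 / 13.89 = 1.4576
E(R_Paxton) = R_f + β × MRP = 4.2716% + 1.4576 × 6.1474% = 13.23%

13.23%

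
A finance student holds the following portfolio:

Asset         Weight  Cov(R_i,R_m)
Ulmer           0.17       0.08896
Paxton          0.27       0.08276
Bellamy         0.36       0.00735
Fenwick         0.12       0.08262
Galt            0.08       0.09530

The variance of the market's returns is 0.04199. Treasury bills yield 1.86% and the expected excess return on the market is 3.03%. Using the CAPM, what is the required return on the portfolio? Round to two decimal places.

6.02%

β_Ulmer = 0.08896 / 0.04199 = 2.1186
β_Paxton = 0.08276 / 0.04199 = 1.9709
β_Bellamy = 0.00735 / 0.04199 = 0.1750
β_Fenwick = 0.08262 / 0.04199 = 1.9676
β_Galt = 0.09530 / 0.04199 = 2.2696
β_P = Σ w_i β_i = 0.17×2.1186 + 0.27×1.9709 + 0.36×0.1750 + 0.12×1.9676 + 0.08×2.2696 = 1.3730
E(R_P) = R_f + β_P × MRP = 1.86% + 1.3730 × 3.03% = 6.02%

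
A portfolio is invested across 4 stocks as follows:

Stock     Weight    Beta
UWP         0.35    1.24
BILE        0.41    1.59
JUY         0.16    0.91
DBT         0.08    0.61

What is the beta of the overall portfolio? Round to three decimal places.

1.280

β_P = Σ w_i β_i = 0.35×1.24 + 0.41×1.59 + 0.16×0.91 + 0.08×0.61 = 1.2803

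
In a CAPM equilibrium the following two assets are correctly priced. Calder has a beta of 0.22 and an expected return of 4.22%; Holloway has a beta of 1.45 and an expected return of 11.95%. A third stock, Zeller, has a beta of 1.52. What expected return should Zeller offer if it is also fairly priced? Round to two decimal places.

MRP (SML slope) = (11.95% − 4.22%) / (1.45 − 0.22) = 7.73% / 1.23 = 6.2846%
R_f (intercept) = 4.22% − 0.22 × 6.2846% = 2.8374%
E(R_Zeller) = R_f + β × MRP = 2.8374% + 1.52 × 6.2846% = 12.39%

12.39%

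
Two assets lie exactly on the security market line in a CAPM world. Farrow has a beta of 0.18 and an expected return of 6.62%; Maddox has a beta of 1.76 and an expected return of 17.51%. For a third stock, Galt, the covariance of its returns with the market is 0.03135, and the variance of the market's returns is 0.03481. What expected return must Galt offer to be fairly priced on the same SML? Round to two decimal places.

11.59%

MRP = (17.51% − 6.62%) / (1.76 − 0.18) = 6.8924%
R_f = 6.62% − 0.18 × 6.8924% = 5.3794%
β_Galt = Cov / Var(R_m) = 0.03135 / 0.03481 = 0.9006
E(R_Galt) = R_f + β × MRP = 5.3794% + 0.9006 × 6.8924% = 11.59%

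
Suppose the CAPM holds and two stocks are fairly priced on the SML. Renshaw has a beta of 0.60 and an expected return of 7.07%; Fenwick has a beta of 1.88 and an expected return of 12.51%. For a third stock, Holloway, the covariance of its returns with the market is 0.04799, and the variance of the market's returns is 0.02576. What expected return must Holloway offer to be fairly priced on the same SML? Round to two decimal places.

12.44%

MRP = (12.51% − 7.07%) / (1.88 − 0.60) = 4.2500%
R_f = 7.07% − 0.60 × 4.2500% = 4.5200%
β_Holloway = Cov / Var(R_m) = 0.04799 / 0.02576 = 1.8630
E(R_Holloway) = R_f + β × MRP = 4.5200% + 1.8630 × 4.2500% = 12.44%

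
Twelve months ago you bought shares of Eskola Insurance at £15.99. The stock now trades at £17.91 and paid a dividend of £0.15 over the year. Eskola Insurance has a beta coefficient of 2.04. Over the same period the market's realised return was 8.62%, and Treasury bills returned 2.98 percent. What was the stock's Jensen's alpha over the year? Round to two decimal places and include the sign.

Realised HPR = (P1 + D1 − P0) / P0 = (17.91 + 0.15 − 15.99) / 15.99 = 2.07 / 15.99 = 12.9456%
MRP = 8.62% − 2.98% = 5.64%
CAPM required = R_f + β·MRP = 2.98% + 2.04 × 5.64% = 14.4856%
α = realised − required = 12.9456% − 14.4856% = -1.54%

-1.54%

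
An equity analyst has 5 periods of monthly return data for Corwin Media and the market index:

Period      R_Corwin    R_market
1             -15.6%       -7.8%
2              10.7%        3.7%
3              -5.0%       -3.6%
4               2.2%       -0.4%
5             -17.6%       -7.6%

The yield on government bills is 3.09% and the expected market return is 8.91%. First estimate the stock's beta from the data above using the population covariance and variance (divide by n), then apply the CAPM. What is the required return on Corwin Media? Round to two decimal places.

Mean R_i = (-15.6 + 10.7 − 5.0 + 2.2 − 17.6) / 5 = -5.0600%
Mean R_m = (-7.8 + 3.7 − 3.6 − 0.4 − 7.6) / 5 = -3.1400%
Σ(R_i − R̄_i)(R_m − R̄_m) = 232.7080  ⇒  Cov = 232.7080 / 5 = 46.5416
Σ(R_m − R̄_m)² = 96.1120  ⇒  Var(R_m) = 96.1120 / 5 = 19.2224
β = Cov / Var(R_m) = 46.5416 / 19.2224 = 2.4212
MRP = 8.91% − 3.09% = 5.82%
E(R) = R_f + β × MRP = 3.09% + 2.4212 × 5.82% = 17.18%

17.18%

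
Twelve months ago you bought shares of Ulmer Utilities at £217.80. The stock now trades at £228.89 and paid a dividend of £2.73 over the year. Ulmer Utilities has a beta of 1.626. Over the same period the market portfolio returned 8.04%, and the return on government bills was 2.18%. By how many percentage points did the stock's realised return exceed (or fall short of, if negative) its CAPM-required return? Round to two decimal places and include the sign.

Realised HPR = (P1 + D1 − P0) / P0 = (228.89 + 2.73 − 217.80) / 217.80 = 13.82 / 217.80 = 6.3453%
MRP = 8.04% − 2.18% = 5.86%
CAPM required = R_f + β·MRP = 2.18% + 1.626 × 5.86% = 11.70836%
α = realised − required = 6.3453% − 11.70836% = -5.36%

-5.36%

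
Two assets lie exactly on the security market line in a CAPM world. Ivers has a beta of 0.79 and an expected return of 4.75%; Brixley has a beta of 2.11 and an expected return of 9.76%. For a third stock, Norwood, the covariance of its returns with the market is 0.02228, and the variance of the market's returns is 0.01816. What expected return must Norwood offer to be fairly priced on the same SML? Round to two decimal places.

6.41%

MRP = (9.76% − 4.75%) / (2.11 − 0.79) = 3.7955%
R_f = 4.75% − 0.79 × 3.7955% = 1.7516%
β_Norwood = Cov / Var(R_m) = 0.02228 / 0.01816 = 1.2269
E(R_Norwood) = R_f + β × MRP = 1.7516% + 1.2269 × 3.7955% = 6.41%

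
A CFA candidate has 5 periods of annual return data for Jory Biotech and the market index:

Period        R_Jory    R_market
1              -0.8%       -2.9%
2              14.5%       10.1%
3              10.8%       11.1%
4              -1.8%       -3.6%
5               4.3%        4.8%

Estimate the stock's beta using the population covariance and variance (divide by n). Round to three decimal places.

Mean R_i = (-0.8 + 14.5 + 10.8 − 1.8 + 4.3) / 5 = 5.4000%
Mean R_m = (-2.9 + 10.1 + 11.1 − 3.6 + 4.8) / 5 = 3.9000%
Σ(R_i − R̄_i)(R_m − R̄_m) = 190.4700  ⇒  Cov = 190.4700 / 5 = 38.0940
Σ(R_m − R̄_m)² = 193.5800  ⇒  Var(R_m) = 193.5800 / 5 = 38.7160
β = Cov / Var(R_m) = 38.0940 / 38.7160 = 0.9839

0.984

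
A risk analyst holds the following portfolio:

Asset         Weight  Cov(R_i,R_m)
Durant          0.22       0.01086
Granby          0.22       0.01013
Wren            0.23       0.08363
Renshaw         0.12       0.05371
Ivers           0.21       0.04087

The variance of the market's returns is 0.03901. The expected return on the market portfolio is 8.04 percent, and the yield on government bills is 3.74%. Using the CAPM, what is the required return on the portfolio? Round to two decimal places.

8.03%

β_Durant = 0.01086 / 0.03901 = 0.2784
β_Granby = 0.01013 / 0.03901 = 0.2597
β_Wren = 0.08363 / 0.03901 = 2.1438
β_Renshaw = 0.05371 / 0.03901 = 1.3768
β_Ivers = 0.04087 / 0.03901 = 1.0477
β_P = Σ w_i β_i = 0.22×0.2784 + 0.22×0.2597 + 0.23×2.1438 + 0.12×1.3768 + 0.21×1.0477 = 0.9967
MRP = 8.04% − 3.74% = 4.30%
E(R_P) = R_f + β_P × MRP = 3.74% + 0.9967 × 4.30% = 8.03%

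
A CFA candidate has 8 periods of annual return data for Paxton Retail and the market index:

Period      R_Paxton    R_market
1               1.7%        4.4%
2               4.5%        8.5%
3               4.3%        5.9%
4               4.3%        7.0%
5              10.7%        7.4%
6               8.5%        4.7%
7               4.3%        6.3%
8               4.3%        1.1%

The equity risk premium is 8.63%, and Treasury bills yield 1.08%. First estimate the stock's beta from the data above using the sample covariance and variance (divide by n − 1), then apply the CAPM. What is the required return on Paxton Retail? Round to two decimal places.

Mean R_i = (1.7 + 4.5 + 4.3 + 4.3 + 10.7 + 8.5 + 4.3 + 4.3) / 8 = 5.3250%
Mean R_m = (4.4 + 8.5 + 5.9 + 7.0 + 7.4 + 4.7 + 6.3 + 1.1) / 8 = 5.6625%
Σ(R_i − R̄_i)(R_m − R̄_m) = 10.9275  ⇒  Cov = 10.9275 / 7 = 1.5611
Σ(R_m − R̄_m)² = 36.6588  ⇒  Var(R_m) = 36.6588 / 7 = 5.2370
β = Cov / Var(R_m) = 1.5611 / 5.2370 = 0.2981
E(R) = R_f + β × MRP = 1.08% + 0.2981 × 8.63% = 3.65%

3.65%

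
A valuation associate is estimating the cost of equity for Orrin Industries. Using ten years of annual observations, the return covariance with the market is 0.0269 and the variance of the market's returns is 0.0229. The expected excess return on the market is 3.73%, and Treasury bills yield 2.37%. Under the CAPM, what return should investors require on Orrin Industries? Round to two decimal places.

6.75%

β = Cov(R_i, R_m) / Var(R_m) = 0.0269 / 0.0229 = 1.1747
E(R) = R_f + β × MRP = 2.37% + 1.1747 × 3.73% = 6.75%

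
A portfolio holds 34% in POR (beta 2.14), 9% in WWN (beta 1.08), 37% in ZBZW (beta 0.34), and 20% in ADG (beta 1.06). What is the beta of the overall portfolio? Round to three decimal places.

1.163

β_P = Σ w_i β_i = 0.34×2.14 + 0.09×1.08 + 0.37×0.34 + 0.20×1.06 = 1.1626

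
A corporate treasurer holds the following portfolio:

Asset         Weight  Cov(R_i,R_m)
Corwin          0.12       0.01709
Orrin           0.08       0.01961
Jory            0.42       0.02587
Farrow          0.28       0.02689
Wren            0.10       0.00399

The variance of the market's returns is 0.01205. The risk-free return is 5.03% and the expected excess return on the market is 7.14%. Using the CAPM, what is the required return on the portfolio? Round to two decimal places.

β_Corwin = 0.01709 / 0.01205 = 1.4183
β_Orrin = 0.01961 / 0.01205 = 1.6274
β_Jory = 0.02587 / 0.01205 = 2.1469
β_Farrow = 0.02689 / 0.01205 = 2.2315
β_Wren = 0.00399 / 0.01205 = 0.3311
β_P = Σ w_i β_i = 0.12×1.4183 + 0.08×1.6274 + 0.42×2.1469 + 0.28×2.2315 + 0.10×0.3311 = 1.8600
E(R_P) = R_f + β_P × MRP = 5.03% + 1.8600 × 7.14% = 18.31%

18.31%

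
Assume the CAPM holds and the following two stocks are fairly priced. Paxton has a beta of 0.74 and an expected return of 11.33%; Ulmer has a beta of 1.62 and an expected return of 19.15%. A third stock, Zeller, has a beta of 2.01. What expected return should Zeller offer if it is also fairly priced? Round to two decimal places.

22.62%

MRP (SML slope) = (19.15% − 11.33%) / (1.62 − 0.74) = 7.82% / 0.88 = 8.8864%
R_f (intercept) = 11.33% − 0.74 × 8.8864% = 4.7541%
E(R_Zeller) = R_f + β × MRP = 4.7541% + 2.01 × 8.8864% = 22.62%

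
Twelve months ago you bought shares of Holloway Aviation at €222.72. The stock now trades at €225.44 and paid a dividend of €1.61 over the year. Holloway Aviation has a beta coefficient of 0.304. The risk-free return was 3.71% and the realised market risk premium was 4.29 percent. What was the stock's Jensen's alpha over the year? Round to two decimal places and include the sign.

Realised HPR = (P1 + D1 − P0) / P0 = (225.44 + 1.61 − 222.72) / 222.72 = 4.33 / 222.72 = 1.9441%
CAPM required = R_f + β·MRP = 3.71% + 0.304 × 4.29% = 5.01416%
α = realised − required = 1.9441% − 5.01416% = -3.07%

-3.07%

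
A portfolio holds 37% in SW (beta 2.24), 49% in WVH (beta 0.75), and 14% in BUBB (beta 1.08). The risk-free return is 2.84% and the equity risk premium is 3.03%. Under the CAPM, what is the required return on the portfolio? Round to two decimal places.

β_P = Σ w_i β_i = 0.37×2.24 + 0.49×0.75 + 0.14×1.08 = 1.3475
E(R_P) = R_f + β_P × MRP = 2.84% + 1.3475 × 3.03% = 6.92%

6.92%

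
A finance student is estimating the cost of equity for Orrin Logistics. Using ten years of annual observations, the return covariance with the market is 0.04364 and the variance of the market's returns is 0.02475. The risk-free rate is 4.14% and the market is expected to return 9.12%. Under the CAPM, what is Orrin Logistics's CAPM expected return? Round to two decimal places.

β = Cov(R_i, R_m) / Var(R_m) = 0.04364 / 0.02475 = 1.7632
MRP = 9.12% − 4.14% = 4.98%
E(R) = R_f + β × MRP = 4.14% + 1.7632 × 4.98% = 12.92%

12.92%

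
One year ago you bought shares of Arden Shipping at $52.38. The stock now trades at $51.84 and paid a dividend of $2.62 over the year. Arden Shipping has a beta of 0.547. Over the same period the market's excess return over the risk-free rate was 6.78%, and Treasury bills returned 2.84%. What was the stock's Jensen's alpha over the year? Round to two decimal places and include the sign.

-2.58%

Realised HPR = (P1 + D1 − P0) / P0 = (51.84 + 2.62 − 52.38) / 52.38 = 2.08 / 52.38 = 3.9710%
CAPM required = R_f + β·MRP = 2.84% + 0.547 × 6.78% = 6.54866%
α = realised − required = 3.9710% − 6.54866% = -2.58%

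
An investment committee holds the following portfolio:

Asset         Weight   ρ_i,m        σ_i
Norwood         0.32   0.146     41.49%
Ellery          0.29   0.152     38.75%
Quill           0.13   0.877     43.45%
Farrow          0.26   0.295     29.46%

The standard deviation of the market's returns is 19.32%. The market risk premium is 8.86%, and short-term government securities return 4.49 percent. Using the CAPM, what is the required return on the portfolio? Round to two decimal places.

β_Norwood = 0.146 × 41.49% / 19.32% = 0.3135
β_Ellery = 0.152 × 38.75% / 19.32% = 0.3049
β_Quill = 0.877 × 43.45% / 19.32% = 1.9723
β_Farrow = 0.295 × 29.46% / 19.32% = 0.4498
β_P = Σ w_i β_i = 0.32×0.3135 + 0.29×0.3049 + 0.13×1.9723 + 0.26×0.4498 = 0.5621
E(R_P) = R_f + β_P × MRP = 4.49% + 0.5621 × 8.86% = 9.47%

9.47%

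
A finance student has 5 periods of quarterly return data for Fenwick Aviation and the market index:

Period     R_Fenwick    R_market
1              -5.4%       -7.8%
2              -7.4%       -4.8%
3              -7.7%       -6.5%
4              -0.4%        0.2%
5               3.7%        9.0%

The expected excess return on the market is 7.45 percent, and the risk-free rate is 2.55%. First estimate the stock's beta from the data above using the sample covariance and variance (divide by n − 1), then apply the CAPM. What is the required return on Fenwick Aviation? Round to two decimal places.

Mean R_i = (-5.4 − 7.4 − 7.7 − 0.4 + 3.7) / 5 = -3.4400%
Mean R_m = (-7.8 − 4.8 − 6.5 + 0.2 + 9.0) / 5 = -1.9800%
Σ(R_i − R̄_i)(R_m − R̄_m) = 126.8540  ⇒  Cov = 126.8540 / 4 = 31.7135
Σ(R_m − R̄_m)² = 187.5680  ⇒  Var(R_m) = 187.5680 / 4 = 46.8920
β = Cov / Var(R_m) = 31.7135 / 46.8920 = 0.6763
E(R) = R_f + β × MRP = 2.55% + 0.6763 × 7.45% = 7.59%

7.59%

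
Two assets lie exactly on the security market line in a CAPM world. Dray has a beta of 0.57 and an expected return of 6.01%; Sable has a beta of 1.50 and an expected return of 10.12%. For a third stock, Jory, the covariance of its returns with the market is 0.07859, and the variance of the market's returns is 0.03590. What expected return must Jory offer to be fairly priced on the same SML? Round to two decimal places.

MRP = (10.12% − 6.01%) / (1.50 − 0.57) = 4.4194%
R_f = 6.01% − 0.57 × 4.4194% = 3.4909%
β_Jory = Cov / Var(R_m) = 0.07859 / 0.03590 = 2.1891
E(R_Jory) = R_f + β × MRP = 3.4909% + 2.1891 × 4.4194% = 13.17%

13.17%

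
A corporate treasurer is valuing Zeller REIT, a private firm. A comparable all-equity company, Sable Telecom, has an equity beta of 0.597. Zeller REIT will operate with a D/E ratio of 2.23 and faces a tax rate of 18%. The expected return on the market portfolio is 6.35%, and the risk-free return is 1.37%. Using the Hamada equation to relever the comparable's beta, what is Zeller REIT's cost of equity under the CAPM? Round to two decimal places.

9.78%

β_L = β_U × [1 + (1 − t)(D/E)] = 0.597 × [1 + (1 − 0.18) × 2.23]
    = 0.597 × [1 + 0.82 × 2.23] = 0.597 × 2.8286 = 1.6887
MRP = 6.35% − 1.37% = 4.98%
E(R) = R_f + β_L × MRP = 1.37% + 1.6887 × 4.98% = 9.78%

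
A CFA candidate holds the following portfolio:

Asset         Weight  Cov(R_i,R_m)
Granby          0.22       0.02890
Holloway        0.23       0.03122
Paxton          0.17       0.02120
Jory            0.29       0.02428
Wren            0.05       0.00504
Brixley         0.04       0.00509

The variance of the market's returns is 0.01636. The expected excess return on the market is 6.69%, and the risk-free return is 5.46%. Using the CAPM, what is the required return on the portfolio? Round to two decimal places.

β_Granby = 0.02890 / 0.01636 = 1.7665
β_Holloway = 0.03122 / 0.01636 = 1.9083
β_Paxton = 0.02120 / 0.01636 = 1.2958
β_Jory = 0.02428 / 0.01636 = 1.4841
β_Wren = 0.00504 / 0.01636 = 0.3081
β_Brixley = 0.00509 / 0.01636 = 0.3111
β_P = Σ w_i β_i = 0.22×1.7665 + 0.23×1.9083 + 0.17×1.2958 + 0.29×1.4841 + 0.05×0.3081 + 0.04×0.3111 = 1.5061
E(R_P) = R_f + β_P × MRP = 5.46% + 1.5061 × 6.69% = 15.54%

15.54%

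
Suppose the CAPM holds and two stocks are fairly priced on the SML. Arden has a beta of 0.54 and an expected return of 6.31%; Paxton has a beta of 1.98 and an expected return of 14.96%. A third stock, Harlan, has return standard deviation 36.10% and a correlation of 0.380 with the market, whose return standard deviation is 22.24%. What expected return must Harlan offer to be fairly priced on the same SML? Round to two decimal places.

6.77%

MRP = (14.96% − 6.31%) / (1.98 − 0.54) = 6.0069%
R_f = 6.31% − 0.54 × 6.0069% = 3.0663%
β_Harlan = ρ·σ_i/σ_m = 0.380 × 36.10 / 22.24 = 0.6168
E(R_Harlan) = R_f + β × MRP = 3.0663% + 0.6168 × 6.0069% = 6.77%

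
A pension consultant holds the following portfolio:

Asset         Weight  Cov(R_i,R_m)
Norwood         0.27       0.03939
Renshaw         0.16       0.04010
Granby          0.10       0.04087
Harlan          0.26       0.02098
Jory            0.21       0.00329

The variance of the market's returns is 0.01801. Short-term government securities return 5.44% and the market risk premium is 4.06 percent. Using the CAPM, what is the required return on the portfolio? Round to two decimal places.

β_Norwood = 0.03939 / 0.01801 = 2.1871
β_Renshaw = 0.04010 / 0.01801 = 2.2265
β_Granby = 0.04087 / 0.01801 = 2.2693
β_Harlan = 0.02098 / 0.01801 = 1.1649
β_Jory = 0.00329 / 0.01801 = 0.1827
β_P = Σ w_i β_i = 0.27×2.1871 + 0.16×2.2265 + 0.10×2.2693 + 0.26×1.1649 + 0.21×0.1827 = 1.5149
E(R_P) = R_f + β_P × MRP = 5.44% + 1.5149 × 4.06% = 11.59%

11.59%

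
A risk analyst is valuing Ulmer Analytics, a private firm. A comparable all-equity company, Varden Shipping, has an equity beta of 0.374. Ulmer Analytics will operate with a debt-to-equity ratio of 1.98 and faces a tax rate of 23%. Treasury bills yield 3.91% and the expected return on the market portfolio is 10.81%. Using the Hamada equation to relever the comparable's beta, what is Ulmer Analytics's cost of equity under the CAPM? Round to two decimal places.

β_L = β_U × [1 + (1 − t)(D/E)] = 0.374 × [1 + (1 − 0.23) × 1.98]
    = 0.374 × [1 + 0.77 × 1.98] = 0.374 × 2.5246 = 0.9442
MRP = 10.81% − 3.91% = 6.90%
E(R) = R_f + β_L × MRP = 3.91% + 0.9442 × 6.90% = 10.42%

10.42%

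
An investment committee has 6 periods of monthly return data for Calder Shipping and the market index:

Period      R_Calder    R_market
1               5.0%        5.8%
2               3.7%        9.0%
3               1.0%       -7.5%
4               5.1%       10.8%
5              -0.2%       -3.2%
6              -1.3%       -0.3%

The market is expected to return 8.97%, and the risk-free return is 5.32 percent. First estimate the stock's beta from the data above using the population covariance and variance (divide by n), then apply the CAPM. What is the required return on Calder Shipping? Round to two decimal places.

Mean R_i = (5.0 + 3.7 + 1.0 + 5.1 − 0.2 − 1.3) / 6 = 2.2167%
Mean R_m = (5.8 + 9.0 − 7.5 + 10.8 − 3.2 − 0.3) / 6 = 2.4333%
Σ(R_i − R̄_i)(R_m − R̄_m) = 78.5467  ⇒  Cov = 78.5467 / 6 = 13.0911
Σ(R_m − R̄_m)² = 262.3333  ⇒  Var(R_m) = 262.3333 / 6 = 43.7222
β = Cov / Var(R_m) = 13.0911 / 43.7222 = 0.2994
MRP = 8.97% − 5.32% = 3.65%
E(R) = R_f + β × MRP = 5.32% + 0.2994 × 3.65% = 6.41%

6.41%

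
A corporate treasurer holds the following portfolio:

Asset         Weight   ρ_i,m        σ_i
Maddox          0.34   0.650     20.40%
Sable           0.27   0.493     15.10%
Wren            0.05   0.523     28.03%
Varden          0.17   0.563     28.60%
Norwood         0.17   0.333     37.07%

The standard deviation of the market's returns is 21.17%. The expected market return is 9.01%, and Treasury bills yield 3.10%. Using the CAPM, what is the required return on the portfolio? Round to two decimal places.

β_Maddox = 0.650 × 20.40% / 21.17% = 0.6264
β_Sable = 0.493 × 15.10% / 21.17% = 0.3516
β_Wren = 0.523 × 28.03% / 21.17% = 0.6925
β_Varden = 0.563 × 28.60% / 21.17% = 0.7606
β_Norwood = 0.333 × 37.07% / 21.17% = 0.5831
β_P = Σ w_i β_i = 0.34×0.6264 + 0.27×0.3516 + 0.05×0.6925 + 0.17×0.7606 + 0.17×0.5831 = 0.5710
MRP = 9.01% − 3.10% = 5.91%
E(R_P) = R_f + β_P × MRP = 3.10% + 0.5710 × 5.91% = 6.47%

6.47%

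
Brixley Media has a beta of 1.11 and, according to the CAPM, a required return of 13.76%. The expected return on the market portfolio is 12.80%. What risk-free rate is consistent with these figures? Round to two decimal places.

E(R) = R_f + β(E(R_m) − R_f) = R_f(1 − β) + β·E(R_m)
13.76% = R_f × (1 − 1.11) + 1.11 × 12.80%
13.76% = R_f × -0.11 + 14.2080%
R_f = (13.76% − 14.2080%) / -0.11 = 4.07%

4.07%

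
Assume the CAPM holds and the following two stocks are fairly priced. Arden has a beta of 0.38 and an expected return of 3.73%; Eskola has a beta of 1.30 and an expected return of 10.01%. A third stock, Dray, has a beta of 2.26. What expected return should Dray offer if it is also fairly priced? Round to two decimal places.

16.56%

MRP (SML slope) = (10.01% − 3.73%) / (1.30 − 0.38) = 6.28% / 0.92 = 6.8261%
R_f (intercept) = 3.73% − 0.38 × 6.8261% = 1.1361%
E(R_Dray) = R_f + β × MRP = 1.1361% + 2.26 × 6.8261% = 16.56%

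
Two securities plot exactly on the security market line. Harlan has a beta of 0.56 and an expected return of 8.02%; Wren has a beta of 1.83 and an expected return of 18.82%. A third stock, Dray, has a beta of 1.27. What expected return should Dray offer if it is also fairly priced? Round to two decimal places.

MRP (SML slope) = (18.82% − 8.02%) / (1.83 − 0.56) = 10.80% / 1.27 = 8.5039%
R_f (intercept) = 8.02% − 0.56 × 8.5039% = 3.2578%
E(R_Dray) = R_f + β × MRP = 3.2578% + 1.27 × 8.5039% = 14.06%

14.06%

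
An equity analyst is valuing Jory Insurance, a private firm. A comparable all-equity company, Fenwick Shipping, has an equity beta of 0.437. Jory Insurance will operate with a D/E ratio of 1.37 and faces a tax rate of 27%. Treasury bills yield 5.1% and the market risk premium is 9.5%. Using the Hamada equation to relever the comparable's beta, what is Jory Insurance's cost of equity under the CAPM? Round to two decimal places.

13.40%

β_L = β_U × [1 + (1 − t)(D/E)] = 0.437 × [1 + (1 − 0.27) × 1.37]
    = 0.437 × [1 + 0.73 × 1.37] = 0.437 × 2.0001 = 0.8740
E(R) = R_f + β_L × MRP = 5.1% + 0.8740 × 9.5% = 13.40%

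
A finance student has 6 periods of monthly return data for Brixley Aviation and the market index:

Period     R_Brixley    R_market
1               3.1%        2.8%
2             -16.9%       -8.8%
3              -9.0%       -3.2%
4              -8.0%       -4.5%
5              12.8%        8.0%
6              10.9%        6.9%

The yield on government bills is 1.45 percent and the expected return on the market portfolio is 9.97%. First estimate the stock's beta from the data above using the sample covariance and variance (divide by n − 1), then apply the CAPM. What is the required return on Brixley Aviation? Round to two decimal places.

Mean R_i = (3.1 − 16.9 − 9.0 − 8.0 + 12.8 + 10.9) / 6 = -1.1833%
Mean R_m = (2.8 − 8.8 − 3.2 − 4.5 + 8.0 + 6.9) / 6 = 0.2000%
Σ(R_i − R̄_i)(R_m − R̄_m) = 401.2300  ⇒  Cov = 401.2300 / 5 = 80.2460
Σ(R_m − R̄_m)² = 227.1400  ⇒  Var(R_m) = 227.1400 / 5 = 45.4280
β = Cov / Var(R_m) = 80.2460 / 45.4280 = 1.7664
MRP = 9.97% − 1.45% = 8.52%
E(R) = R_f + β × MRP = 1.45% + 1.7664 × 8.52% = 16.50%

16.50%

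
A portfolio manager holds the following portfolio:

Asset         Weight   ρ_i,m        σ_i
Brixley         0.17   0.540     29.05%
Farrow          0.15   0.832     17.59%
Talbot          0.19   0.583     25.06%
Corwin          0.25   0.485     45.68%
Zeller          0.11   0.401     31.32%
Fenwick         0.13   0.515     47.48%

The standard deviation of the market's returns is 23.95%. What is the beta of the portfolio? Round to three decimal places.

β_Brixley = 0.540 × 29.05% / 23.95% = 0.6550
β_Farrow = 0.832 × 17.59% / 23.95% = 0.6111
β_Talbot = 0.583 × 25.06% / 23.95% = 0.6100
β_Corwin = 0.485 × 45.68% / 23.95% = 0.9250
β_Zeller = 0.401 × 31.32% / 23.95% = 0.5244
β_Fenwick = 0.515 × 47.48% / 23.95% = 1.0210
β_P = Σ w_i β_i = 0.17×0.6550 + 0.15×0.6111 + 0.19×0.6100 + 0.25×0.9250 + 0.11×0.5244 + 0.13×1.0210 = 0.7406

0.741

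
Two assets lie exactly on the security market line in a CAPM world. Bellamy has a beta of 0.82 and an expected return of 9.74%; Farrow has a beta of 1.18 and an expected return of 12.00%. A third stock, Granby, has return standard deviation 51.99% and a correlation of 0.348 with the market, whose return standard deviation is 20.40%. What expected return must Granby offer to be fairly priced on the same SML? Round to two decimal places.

10.16%

MRP = (12.00% − 9.74%) / (1.18 − 0.82) = 6.2778%
R_f = 9.74% − 0.82 × 6.2778% = 4.5922%
β_Granby = ρ·σ_i/σ_m = 0.348 × 51.99 / 20.40 = 0.8869
E(R_Granby) = R_f + β × MRP = 4.5922% + 0.8869 × 6.2778% = 10.16%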